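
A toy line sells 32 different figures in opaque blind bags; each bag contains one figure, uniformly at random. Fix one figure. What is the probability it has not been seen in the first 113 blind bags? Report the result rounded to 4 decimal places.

Each blind bag misses the fixed figure with probability (32-1)/32 = 31/32, independently.
P(still missing after 113) = (31/32)^113 = 0.02766.

0.0277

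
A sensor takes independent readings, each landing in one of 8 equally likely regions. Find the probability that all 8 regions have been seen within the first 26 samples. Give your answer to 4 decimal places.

0.7670

By inclusion–exclusion over which regions are missing,
P(all seen) = Σ_{j=0}^{8} (-1)^j C(8,j)((8-j)/8)^26
= 1.00000 - 0.24848 + 0.01580 - 0.00028 + 0.00000 - 0.00000 + 0.00000 - 0.00000 + 0.00000
= 0.76704.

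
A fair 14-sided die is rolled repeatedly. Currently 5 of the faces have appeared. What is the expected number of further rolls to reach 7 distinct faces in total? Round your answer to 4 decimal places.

With k distinct faces already seen, the next new one takes an expected 14/(14-k) rolls.
Sum over k = 5,...,6: E = 14/9 + 14/8 = 3.30556.

3.3056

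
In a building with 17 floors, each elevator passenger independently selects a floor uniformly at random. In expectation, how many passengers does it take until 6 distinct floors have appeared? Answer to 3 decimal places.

Going from k to k+1 distinct takes a geometric number of passengers with mean 17/(17-k).
Sum over k = 0,...,5: E = 17/17 + 17/16 + 17/15 + 17/14 + 17/13 + 17/12 = 7.1345.

7.134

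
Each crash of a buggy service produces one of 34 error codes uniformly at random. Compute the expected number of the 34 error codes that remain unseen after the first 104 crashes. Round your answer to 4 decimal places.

1.5245

For each error code, P(unseen after 104) = (33/34)^104 = 0.04484.
By linearity of expectation, E[unseen] = 34·(33/34)^104 = 1.52448.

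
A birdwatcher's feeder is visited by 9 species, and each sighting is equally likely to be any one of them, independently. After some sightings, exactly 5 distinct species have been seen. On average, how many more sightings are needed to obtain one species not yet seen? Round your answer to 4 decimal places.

Each sighting yields a new species with probability (9-5)/9 = 4/9, so the wait is geometric with mean 9/4.
E = 9/4 = 2.25000.

2.2500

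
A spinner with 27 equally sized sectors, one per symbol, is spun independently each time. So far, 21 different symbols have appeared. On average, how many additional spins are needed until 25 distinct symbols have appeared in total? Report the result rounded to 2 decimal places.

With k distinct symbols already seen, the next new one takes an expected 27/(27-k) spins.
Sum over k = 21,...,24: E = 27/6 + 27/5 + 27/4 + 27/3 = 25.650.

25.65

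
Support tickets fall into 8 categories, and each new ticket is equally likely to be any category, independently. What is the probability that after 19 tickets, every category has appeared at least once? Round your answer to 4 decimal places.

Let A_i be the event that category i is missing after 19 tickets. By inclusion–exclusion on the A_i,
P(all seen) = Σ_{j=0}^{8} (-1)^j C(8,j)((8-j)/8)^19
= 1.00000 - 0.63277 + 0.11839 - 0.00741 + 0.00013 - 0.00000 + 0.00000 - 0.00000 + 0.00000
= 0.47835.

0.4783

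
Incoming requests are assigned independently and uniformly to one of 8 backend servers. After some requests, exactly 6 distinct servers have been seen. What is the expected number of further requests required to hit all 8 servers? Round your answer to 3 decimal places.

From k distinct to k+1 distinct takes on average 8/(8-k) requests.
Sum over k = 6,...,7: E = 8/2 + 8/1 = 12.0000.

12.000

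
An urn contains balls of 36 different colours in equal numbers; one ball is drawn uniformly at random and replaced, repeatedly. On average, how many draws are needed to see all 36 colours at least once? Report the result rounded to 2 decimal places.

150.28

The wait to go from k to k+1 distinct colours is geometric with mean 36/(36-k).
E[T] = 36/36 + 36/35 + 36/34 + ... + 36/2 + 36/1 = 36·H_{36}.
H_{36} = 4.175, so E[T] = 150.284.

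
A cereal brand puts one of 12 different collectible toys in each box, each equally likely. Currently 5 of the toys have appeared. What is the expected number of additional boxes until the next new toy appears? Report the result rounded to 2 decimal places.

Each box yields a new toy with probability (12-5)/12 = 7/12, so the wait is geometric with mean 12/7.
E = 12/7 = 1.714.

1.71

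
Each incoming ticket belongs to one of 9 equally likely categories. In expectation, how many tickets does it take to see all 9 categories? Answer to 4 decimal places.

After k distinct categories have appeared, the next ticket gives a new one with probability (9-k)/9, so the expected wait for the (k+1)-th is 9/(9-k).
E[T] = 9/9 + 9/8 + 9/7 + ... + 9/2 + 9/1 = 9·H_{9}.
H_{9} = 2.82897, so E[T] = 25.46071.

25.4607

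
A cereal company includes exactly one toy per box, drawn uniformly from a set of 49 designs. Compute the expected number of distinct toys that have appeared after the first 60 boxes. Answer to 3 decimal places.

For each toy, P(seen in 60 boxes) = 1 - (48/49)^60 = 0.7098.
By linearity of expectation, E[distinct seen] = 49·(1 - (48/49)^60) = 34.7798.

34.780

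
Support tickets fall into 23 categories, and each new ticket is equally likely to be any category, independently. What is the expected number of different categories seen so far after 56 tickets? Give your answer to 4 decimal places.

21.0917

For each category, P(seen in 56 tickets) = 1 - (22/23)^56 = 0.91703.
By linearity of expectation, E[distinct seen] = 23·(1 - (22/23)^56) = 21.09173.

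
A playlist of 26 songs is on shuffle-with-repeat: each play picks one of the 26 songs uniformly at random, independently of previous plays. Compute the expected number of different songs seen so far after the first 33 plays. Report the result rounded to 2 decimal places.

18.87

For each song, P(seen in 33 plays) = 1 - (25/26)^33 = 0.726.
By linearity of expectation, E[distinct seen] = 26·(1 - (25/26)^33) = 18.874.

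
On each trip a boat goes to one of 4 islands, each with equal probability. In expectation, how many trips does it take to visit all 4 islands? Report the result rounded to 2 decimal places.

After k distinct islands have appeared, the next trip gives a new one with probability (4-k)/4, so the expected wait for the (k+1)-th is 4/(4-k).
E[T] = 4/4 + 4/3 + 4/2 + 4/1 = 4·H_{4}.
H_{4} = 2.083, so E[T] = 8.333.

8.33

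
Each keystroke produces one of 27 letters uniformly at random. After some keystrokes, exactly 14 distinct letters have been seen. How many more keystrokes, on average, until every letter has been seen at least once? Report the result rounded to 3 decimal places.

With k distinct letters already seen, the next new one takes an expected 27/(27-k) keystrokes.
Sum over k = 14,...,26: E = 27/13 + 27/12 + 27/11 + ... + 27/2 + 27/1 = 85.8636.

85.864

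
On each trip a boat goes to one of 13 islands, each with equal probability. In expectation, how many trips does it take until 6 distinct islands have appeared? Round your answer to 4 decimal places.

Going from k to k+1 distinct takes a geometric number of trips with mean 13/(13-k).
Sum over k = 0,...,5: E = 13/13 + 13/12 + 13/11 + 13/10 + 13/9 + 13/8 = 7.63460.

7.6346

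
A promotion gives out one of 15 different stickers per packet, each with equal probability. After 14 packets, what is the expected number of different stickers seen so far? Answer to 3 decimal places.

For each sticker, P(seen in 14 packets) = 1 - (14/15)^14 = 0.6194.
By linearity of expectation, E[distinct seen] = 15·(1 - (14/15)^14) = 9.2904.

9.290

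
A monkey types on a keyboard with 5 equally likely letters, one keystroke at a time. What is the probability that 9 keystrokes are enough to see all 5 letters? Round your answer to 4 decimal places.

By inclusion–exclusion over which letters are missing,
P(all seen) = Σ_{j=0}^{5} (-1)^j C(5,j)((5-j)/5)^9
= 1.00000 - 0.67109 + 0.10078 - 0.00262 + 0.00000 - 0.00000
= 0.42707.

0.4271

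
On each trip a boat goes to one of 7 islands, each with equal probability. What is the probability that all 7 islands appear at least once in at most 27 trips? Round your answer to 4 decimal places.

0.8933

By inclusion–exclusion over which islands are missing,
P(all seen) = Σ_{j=0}^{7} (-1)^j C(7,j)((7-j)/7)^27
= 1.00000 - 0.10903 + 0.00238 - 0.00001 + 0.00000 - 0.00000 + 0.00000 - 0.00000
= 0.89334.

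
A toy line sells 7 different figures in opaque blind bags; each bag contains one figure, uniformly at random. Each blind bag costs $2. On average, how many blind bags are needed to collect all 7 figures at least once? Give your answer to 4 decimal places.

The wait to go from k to k+1 distinct figures is geometric with mean 7/(7-k).
E[T] = 7/7 + 7/6 + 7/5 + ... + 7/2 + 7/1 = 7·H_{7}.
H_{7} = 2.59286, so E[T] = 18.15000.

18.1500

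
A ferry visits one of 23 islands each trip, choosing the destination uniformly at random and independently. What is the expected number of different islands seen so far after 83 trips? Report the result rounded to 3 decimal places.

22.425

For each island, P(seen in 83 trips) = 1 - (22/23)^83 = 0.9750.
By linearity of expectation, E[distinct seen] = 23·(1 - (22/23)^83) = 22.4254.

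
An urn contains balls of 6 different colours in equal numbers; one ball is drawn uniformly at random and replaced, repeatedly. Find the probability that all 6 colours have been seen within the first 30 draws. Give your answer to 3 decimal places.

By inclusion–exclusion over which colours are missing,
P(all seen) = Σ_{j=0}^{6} (-1)^j C(6,j)((6-j)/6)^30
= 1.0000 - 0.0253 + 0.0001 - 0.0000 + 0.0000 - 0.0000 + 0.0000
= 0.9748.

0.975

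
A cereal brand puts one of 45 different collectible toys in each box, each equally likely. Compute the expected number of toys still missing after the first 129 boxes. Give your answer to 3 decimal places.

2.479

For each toy, P(unseen after 129) = (44/45)^129 = 0.0551.
By linearity of expectation, E[unseen] = 45·(44/45)^129 = 2.4785.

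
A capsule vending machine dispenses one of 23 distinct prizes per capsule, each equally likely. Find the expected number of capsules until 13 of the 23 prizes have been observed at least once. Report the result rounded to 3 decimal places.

Going from k to k+1 distinct takes a geometric number of capsules with mean 23/(23-k).
Sum over k = 0,...,12: E = 23/23 + 23/22 + 23/21 + ... + 23/12 + 23/11 = 18.5224.

18.522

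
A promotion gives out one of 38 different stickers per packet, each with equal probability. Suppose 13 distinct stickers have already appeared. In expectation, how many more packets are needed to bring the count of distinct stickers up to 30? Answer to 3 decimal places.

41.728

From k distinct to k+1 distinct takes on average 38/(38-k) packets.
Sum over k = 13,...,29: E = 38/25 + 38/24 + 38/23 + ... + 38/10 + 38/9 = 41.7278.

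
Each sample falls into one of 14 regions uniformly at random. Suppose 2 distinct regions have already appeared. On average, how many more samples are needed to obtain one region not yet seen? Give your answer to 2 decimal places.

Each sample yields a new region with probability (14-2)/14 = 12/14, so the wait is geometric with mean 14/12.
E = 14/12 = 1.167.

1.17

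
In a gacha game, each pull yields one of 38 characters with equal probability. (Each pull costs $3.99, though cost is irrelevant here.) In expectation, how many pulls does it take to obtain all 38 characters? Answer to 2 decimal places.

160.66

Split into phases: going from k distinct to k+1 distinct takes on average 38/(38-k) pulls.
E[T] = 38/38 + 38/37 + 38/36 + ... + 38/2 + 38/1 = 38·H_{38}.
H_{38} = 4.228, so E[T] = 160.660.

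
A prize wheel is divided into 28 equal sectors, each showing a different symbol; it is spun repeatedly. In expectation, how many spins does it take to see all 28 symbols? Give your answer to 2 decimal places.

109.96

The wait to go from k to k+1 distinct symbols is geometric with mean 28/(28-k).
E[T] = 28/28 + 28/27 + 28/26 + ... + 28/2 + 28/1 = 28·H_{28}.
H_{28} = 3.927, so E[T] = 109.961.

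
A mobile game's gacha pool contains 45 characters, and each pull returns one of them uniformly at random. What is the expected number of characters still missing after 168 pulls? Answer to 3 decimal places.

1.032

For each character, P(unseen after 168) = (44/45)^168 = 0.0229.
By linearity of expectation, E[unseen] = 45·(44/45)^168 = 1.0317.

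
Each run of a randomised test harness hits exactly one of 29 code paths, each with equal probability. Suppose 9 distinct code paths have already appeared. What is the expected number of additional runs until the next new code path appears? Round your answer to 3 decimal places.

1.450

The number of runs until the next new code path is geometric with success probability 20/29, so its mean is 29/20.
E = 29/20 = 1.4500.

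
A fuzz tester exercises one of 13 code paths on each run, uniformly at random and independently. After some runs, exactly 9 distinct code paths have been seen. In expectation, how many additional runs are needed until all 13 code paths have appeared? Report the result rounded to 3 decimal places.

27.083

From k distinct to k+1 distinct takes on average 13/(13-k) runs.
Sum over k = 9,...,12: E = 13/4 + 13/3 + 13/2 + 13/1 = 27.0833.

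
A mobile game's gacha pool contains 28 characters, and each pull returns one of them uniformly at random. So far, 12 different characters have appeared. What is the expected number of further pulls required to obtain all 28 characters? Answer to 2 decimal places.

94.66

From k distinct to k+1 distinct takes on average 28/(28-k) pulls.
Sum over k = 12,...,27: E = 28/16 + 28/15 + 28/14 + ... + 28/2 + 28/1 = 94.660.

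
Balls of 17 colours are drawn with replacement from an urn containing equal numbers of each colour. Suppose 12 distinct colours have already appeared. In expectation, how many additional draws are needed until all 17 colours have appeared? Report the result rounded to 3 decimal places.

38.817

With k distinct colours already seen, the next new one takes an expected 17/(17-k) draws.
Sum over k = 12,...,16: E = 17/5 + 17/4 + 17/3 + 17/2 + 17/1 = 38.8167.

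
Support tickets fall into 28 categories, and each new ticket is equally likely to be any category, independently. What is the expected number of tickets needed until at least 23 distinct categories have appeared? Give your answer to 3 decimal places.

46.027

Going from k to k+1 distinct takes a geometric number of tickets with mean 28/(28-k).
Sum over k = 0,...,22: E = 28/28 + 28/27 + 28/26 + ... + 28/7 + 28/6 = 46.0275.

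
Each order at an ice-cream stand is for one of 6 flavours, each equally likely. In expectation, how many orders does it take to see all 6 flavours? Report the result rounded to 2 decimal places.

After k distinct flavours have appeared, the next order gives a new one with probability (6-k)/6, so the expected wait for the (k+1)-th is 6/(6-k).
E[T] = 6/6 + 6/5 + 6/4 + 6/3 + 6/2 + 6/1 = 6·H_{6}.
H_{6} = 2.450, so E[T] = 14.700.

14.70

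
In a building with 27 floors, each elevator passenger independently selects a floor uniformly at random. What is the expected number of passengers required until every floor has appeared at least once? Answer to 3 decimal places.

105.069

Split into phases: going from k distinct to k+1 distinct takes on average 27/(27-k) passengers.
E[T] = 27/27 + 27/26 + 27/25 + ... + 27/2 + 27/1 = 27·H_{27}.
H_{27} = 3.8915, so E[T] = 105.0693.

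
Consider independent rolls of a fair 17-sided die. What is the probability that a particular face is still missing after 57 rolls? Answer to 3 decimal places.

Each roll misses the fixed face with probability (17-1)/17 = 16/17, independently.
P(still missing after 57) = (16/17)^57 = 0.0316.

0.032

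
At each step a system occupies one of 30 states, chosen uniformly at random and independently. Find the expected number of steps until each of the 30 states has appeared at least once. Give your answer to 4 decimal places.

119.8496

Split into phases: going from k distinct to k+1 distinct takes on average 30/(30-k) steps.
E[T] = 30/30 + 30/29 + 30/28 + ... + 30/2 + 30/1 = 30·H_{30}.
H_{30} = 3.99499, so E[T] = 119.84961.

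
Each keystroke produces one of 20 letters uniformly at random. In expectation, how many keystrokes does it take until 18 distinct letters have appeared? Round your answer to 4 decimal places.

With k distinct letters already seen, the next new one arrives after an expected 20/(20-k) keystrokes.
Sum over k = 0,...,17: E = 20/20 + 20/19 + 20/18 + ... + 20/4 + 20/3 = 41.95479.

41.9548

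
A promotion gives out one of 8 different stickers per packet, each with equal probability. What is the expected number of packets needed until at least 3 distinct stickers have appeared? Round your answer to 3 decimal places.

3.476

With k distinct stickers already seen, the next new one arrives after an expected 8/(8-k) packets.
Sum over k = 0,...,2: E = 8/8 + 8/7 + 8/6 = 3.4762.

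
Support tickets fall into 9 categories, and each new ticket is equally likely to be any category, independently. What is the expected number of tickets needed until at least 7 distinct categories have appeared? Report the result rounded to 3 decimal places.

Going from k to k+1 distinct takes a geometric number of tickets with mean 9/(9-k).
Sum over k = 0,...,6: E = 9/9 + 9/8 + 9/7 + ... + 9/4 + 9/3 = 11.9607.

11.961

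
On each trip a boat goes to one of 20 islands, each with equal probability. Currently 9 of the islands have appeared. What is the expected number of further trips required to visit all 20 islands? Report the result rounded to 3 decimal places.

60.398

With k distinct islands already seen, the next new one takes an expected 20/(20-k) trips.
Sum over k = 9,...,19: E = 20/11 + 20/10 + 20/9 + ... + 20/2 + 20/1 = 60.3975.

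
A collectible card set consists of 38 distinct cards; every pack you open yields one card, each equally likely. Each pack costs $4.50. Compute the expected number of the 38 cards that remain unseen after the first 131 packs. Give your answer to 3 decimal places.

1.155

For each card, P(unseen after 131) = (37/38)^131 = 0.0304.
By linearity of expectation, E[unseen] = 38·(37/38)^131 = 1.1549.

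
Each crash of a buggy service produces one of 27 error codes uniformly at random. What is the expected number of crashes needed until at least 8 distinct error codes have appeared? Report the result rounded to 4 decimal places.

Going from k to k+1 distinct takes a geometric number of crashes with mean 27/(27-k).
Sum over k = 0,...,7: E = 27/27 + 27/26 + 27/25 + ... + 27/21 + 27/20 = 9.28036.

9.2804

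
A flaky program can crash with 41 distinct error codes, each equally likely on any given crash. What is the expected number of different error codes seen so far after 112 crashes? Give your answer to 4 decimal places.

38.4195

For each error code, P(seen in 112 crashes) = 1 - (40/41)^112 = 0.93706.
By linearity of expectation, E[distinct seen] = 41·(1 - (40/41)^112) = 38.41946.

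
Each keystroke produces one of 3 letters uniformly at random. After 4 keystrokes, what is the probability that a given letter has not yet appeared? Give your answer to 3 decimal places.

0.198

Each keystroke misses the fixed letter with probability (3-1)/3 = 2/3, independently.
P(still missing after 4) = (2/3)^4 = 0.1975.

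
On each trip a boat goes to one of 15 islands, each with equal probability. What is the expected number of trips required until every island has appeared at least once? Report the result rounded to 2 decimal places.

Split into phases: going from k distinct to k+1 distinct takes on average 15/(15-k) trips.
E[T] = 15/15 + 15/14 + 15/13 + ... + 15/2 + 15/1 = 15·H_{15}.
H_{15} = 3.318, so E[T] = 49.773.

49.77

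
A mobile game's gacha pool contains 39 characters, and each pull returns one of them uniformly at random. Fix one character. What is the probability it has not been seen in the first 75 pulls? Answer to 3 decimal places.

0.143

Each pull misses the fixed character with probability (39-1)/39 = 38/39, independently.
P(still missing after 75) = (38/39)^75 = 0.1425.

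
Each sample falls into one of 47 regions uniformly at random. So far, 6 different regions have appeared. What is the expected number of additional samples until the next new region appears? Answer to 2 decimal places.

1.15

The number of samples until the next new region is geometric with success probability 41/47, so its mean is 47/41.
E = 47/41 = 1.146.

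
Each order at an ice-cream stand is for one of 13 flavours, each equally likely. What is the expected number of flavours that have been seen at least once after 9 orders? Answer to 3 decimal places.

For each flavour, P(seen in 9 orders) = 1 - (12/13)^9 = 0.5134.
By linearity of expectation, E[distinct seen] = 13·(1 - (12/13)^9) = 6.6747.

6.675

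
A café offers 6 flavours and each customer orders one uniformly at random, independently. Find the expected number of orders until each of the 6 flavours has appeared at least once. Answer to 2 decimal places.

14.70

The wait to go from k to k+1 distinct flavours is geometric with mean 6/(6-k).
E[T] = 6/6 + 6/5 + 6/4 + 6/3 + 6/2 + 6/1 = 6·H_{6}.
H_{6} = 2.450, so E[T] = 14.700.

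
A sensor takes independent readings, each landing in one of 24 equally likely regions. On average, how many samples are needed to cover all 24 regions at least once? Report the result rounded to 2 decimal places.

After k distinct regions have appeared, the next sample gives a new one with probability (24-k)/24, so the expected wait for the (k+1)-th is 24/(24-k).
E[T] = 24/24 + 24/23 + 24/22 + ... + 24/2 + 24/1 = 24·H_{24}.
H_{24} = 3.776, so E[T] = 90.623.

90.62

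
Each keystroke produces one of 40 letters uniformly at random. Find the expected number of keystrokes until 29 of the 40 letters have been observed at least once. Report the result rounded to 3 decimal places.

Going from k to k+1 distinct takes a geometric number of keystrokes with mean 40/(40-k).
Sum over k = 0,...,28: E = 40/40 + 40/39 + 40/38 + ... + 40/13 + 40/12 = 50.3466.

50.347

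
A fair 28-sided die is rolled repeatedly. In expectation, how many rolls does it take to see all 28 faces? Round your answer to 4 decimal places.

After k distinct faces have appeared, the next roll gives a new one with probability (28-k)/28, so the expected wait for the (k+1)-th is 28/(28-k).
E[T] = 28/28 + 28/27 + 28/26 + ... + 28/2 + 28/1 = 28·H_{28}.
H_{28} = 3.92717, so E[T] = 109.96079.

109.9608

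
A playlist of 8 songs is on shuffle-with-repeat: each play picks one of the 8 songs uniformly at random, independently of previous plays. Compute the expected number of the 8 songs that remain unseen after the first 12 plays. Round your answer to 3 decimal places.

1.611

For each song, P(unseen after 12) = (7/8)^12 = 0.2014.
By linearity of expectation, E[unseen] = 8·(7/8)^12 = 1.6113.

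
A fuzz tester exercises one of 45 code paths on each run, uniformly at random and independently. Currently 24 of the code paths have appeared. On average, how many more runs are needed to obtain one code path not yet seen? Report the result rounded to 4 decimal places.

2.1429

Each run yields a new code path with probability (45-24)/45 = 21/45, so the wait is geometric with mean 45/21.
E = 45/21 = 2.14286.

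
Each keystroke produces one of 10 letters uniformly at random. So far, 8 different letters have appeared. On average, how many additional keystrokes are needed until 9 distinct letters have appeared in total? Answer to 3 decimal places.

From k distinct to k+1 distinct takes on average 10/(10-k) keystrokes.
Only the k = 8 term is needed: E = 10/2 = 5.0000.

5.000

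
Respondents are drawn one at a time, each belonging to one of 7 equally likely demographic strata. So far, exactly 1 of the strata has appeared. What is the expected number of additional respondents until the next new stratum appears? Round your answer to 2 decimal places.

1.17

Each respondent yields a new stratum with probability (7-1)/7 = 6/7, so the wait is geometric with mean 7/6.
E = 7/6 = 1.167.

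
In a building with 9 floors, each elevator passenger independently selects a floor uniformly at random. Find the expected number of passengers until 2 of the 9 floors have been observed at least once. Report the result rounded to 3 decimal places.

Going from k to k+1 distinct takes a geometric number of passengers with mean 9/(9-k).
Sum over k = 0,...,1: E = 9/9 + 9/8 = 2.1250.

2.125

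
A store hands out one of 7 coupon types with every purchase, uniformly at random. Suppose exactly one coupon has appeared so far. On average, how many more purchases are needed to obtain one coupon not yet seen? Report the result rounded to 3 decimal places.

1.167

Each purchase yields a new coupon with probability (7-1)/7 = 6/7, so the wait is geometric with mean 7/6.
E = 7/6 = 1.1667.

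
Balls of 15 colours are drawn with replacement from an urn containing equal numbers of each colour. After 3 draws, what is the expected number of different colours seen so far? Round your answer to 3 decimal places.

For each colour, P(seen in 3 draws) = 1 - (14/15)^3 = 0.1870.
By linearity of expectation, E[distinct seen] = 15·(1 - (14/15)^3) = 2.8044.

2.804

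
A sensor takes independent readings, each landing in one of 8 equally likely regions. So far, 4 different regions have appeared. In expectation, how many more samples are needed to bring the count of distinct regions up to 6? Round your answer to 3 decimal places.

4.667

The wait to go from k to k+1 distinct regions is geometric with mean 8/(8-k).
Sum over k = 4,...,5: E = 8/4 + 8/3 = 4.6667.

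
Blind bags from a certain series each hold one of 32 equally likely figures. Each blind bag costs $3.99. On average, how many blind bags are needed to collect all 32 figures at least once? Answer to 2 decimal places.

129.87

Split into phases: going from k distinct to k+1 distinct takes on average 32/(32-k) blind bags.
E[T] = 32/32 + 32/31 + 32/30 + ... + 32/2 + 32/1 = 32·H_{32}.
H_{32} = 4.058, so E[T] = 129.872.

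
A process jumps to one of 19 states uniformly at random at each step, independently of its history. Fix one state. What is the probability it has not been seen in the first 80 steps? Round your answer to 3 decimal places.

0.013

On each step the fixed state fails to appear with probability 18/19.
P(still missing after 80) = (18/19)^80 = 0.0132.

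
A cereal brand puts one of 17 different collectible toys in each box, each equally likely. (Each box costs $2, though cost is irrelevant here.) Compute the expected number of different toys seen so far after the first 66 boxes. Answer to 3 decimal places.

For each toy, P(seen in 66 boxes) = 1 - (16/17)^66 = 0.9817.
By linearity of expectation, E[distinct seen] = 17·(1 - (16/17)^66) = 16.6890.

16.689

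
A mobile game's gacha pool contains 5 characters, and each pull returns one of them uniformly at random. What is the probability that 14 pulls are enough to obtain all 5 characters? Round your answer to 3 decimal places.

0.788

Let A_i be the event that character i is missing after 14 pulls. By inclusion–exclusion on the A_i,
P(all seen) = Σ_{j=0}^{5} (-1)^j C(5,j)((5-j)/5)^14
= 1.0000 - 0.2199 + 0.0078 - 0.0000 + 0.0000 - 0.0000
= 0.7879.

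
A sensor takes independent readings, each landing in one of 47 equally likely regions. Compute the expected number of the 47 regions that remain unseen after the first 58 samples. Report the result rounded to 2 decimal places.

For each region, P(unseen after 58) = (46/47)^58 = 0.287.
By linearity of expectation, E[unseen] = 47·(46/47)^58 = 13.501.

13.50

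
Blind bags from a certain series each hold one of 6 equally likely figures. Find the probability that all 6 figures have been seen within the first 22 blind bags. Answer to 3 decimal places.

0.893

By inclusion–exclusion over which figures are missing,
P(all seen) = Σ_{j=0}^{6} (-1)^j C(6,j)((6-j)/6)^22
= 1.0000 - 0.1087 + 0.0020 - 0.0000 + 0.0000 - 0.0000 + 0.0000
= 0.8933.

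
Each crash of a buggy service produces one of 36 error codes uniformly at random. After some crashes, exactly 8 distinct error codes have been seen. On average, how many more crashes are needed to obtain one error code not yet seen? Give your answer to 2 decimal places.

Each crash yields a new error code with probability (36-8)/36 = 28/36, so the wait is geometric with mean 36/28.
E = 36/28 = 1.286.

1.29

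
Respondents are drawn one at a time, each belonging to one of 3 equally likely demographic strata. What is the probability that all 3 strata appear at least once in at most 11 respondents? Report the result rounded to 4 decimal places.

0.9653

Let A_i be the event that stratum i is missing after 11 respondents. By inclusion–exclusion on the A_i,
P(all seen) = Σ_{j=0}^{3} (-1)^j C(3,j)((3-j)/3)^11
= 1.00000 - 0.03468 + 0.00002 - 0.00000
= 0.96533.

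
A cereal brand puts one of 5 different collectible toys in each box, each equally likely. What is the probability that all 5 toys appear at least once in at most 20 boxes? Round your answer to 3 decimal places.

0.943

Let A_i be the event that toy i is missing after 20 boxes. By inclusion–exclusion on the A_i,
P(all seen) = Σ_{j=0}^{5} (-1)^j C(5,j)((5-j)/5)^20
= 1.0000 - 0.0576 + 0.0004 - 0.0000 + 0.0000 - 0.0000
= 0.9427.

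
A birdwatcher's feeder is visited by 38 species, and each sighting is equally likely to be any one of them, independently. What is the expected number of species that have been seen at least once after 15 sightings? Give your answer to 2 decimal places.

For each species, P(seen in 15 sightings) = 1 - (37/38)^15 = 0.330.
By linearity of expectation, E[distinct seen] = 38·(1 - (37/38)^15) = 12.528.

12.53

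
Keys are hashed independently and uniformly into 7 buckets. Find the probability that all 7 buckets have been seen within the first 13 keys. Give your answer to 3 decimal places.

Let A_i be the event that bucket i is missing after 13 keys. By inclusion–exclusion on the A_i,
P(all seen) = Σ_{j=0}^{7} (-1)^j C(7,j)((7-j)/7)^13
= 1.0000 - 0.9436 + 0.2646 - 0.0242 + 0.0006 - 0.0000 + 0.0000 - 0.0000
= 0.2973.

0.297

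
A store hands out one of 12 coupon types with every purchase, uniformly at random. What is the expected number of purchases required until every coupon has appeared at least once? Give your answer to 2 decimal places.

37.24

Split into phases: going from k distinct to k+1 distinct takes on average 12/(12-k) purchases.
E[T] = 12/12 + 12/11 + 12/10 + ... + 12/2 + 12/1 = 12·H_{12}.
H_{12} = 3.103, so E[T] = 37.239.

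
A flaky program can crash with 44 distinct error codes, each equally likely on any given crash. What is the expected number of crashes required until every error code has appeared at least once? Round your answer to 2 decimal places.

The wait to go from k to k+1 distinct error codes is geometric with mean 44/(44-k).
E[T] = 44/44 + 44/43 + 44/42 + ... + 44/2 + 44/1 = 44·H_{44}.
H_{44} = 4.373, so E[T] = 192.400.

192.40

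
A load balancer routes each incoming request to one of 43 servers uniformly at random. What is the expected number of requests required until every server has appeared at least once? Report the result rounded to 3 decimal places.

Split into phases: going from k distinct to k+1 distinct takes on average 43/(43-k) requests.
E[T] = 43/43 + 43/42 + 43/41 + ... + 43/2 + 43/1 = 43·H_{43}.
H_{43} = 4.3500, so E[T] = 187.0499.

187.050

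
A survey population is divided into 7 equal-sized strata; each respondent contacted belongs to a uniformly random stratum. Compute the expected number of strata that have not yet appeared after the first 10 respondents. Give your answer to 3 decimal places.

1.498

For each stratum, P(unseen after 10) = (6/7)^10 = 0.2141.
By linearity of expectation, E[unseen] = 7·(6/7)^10 = 1.4984.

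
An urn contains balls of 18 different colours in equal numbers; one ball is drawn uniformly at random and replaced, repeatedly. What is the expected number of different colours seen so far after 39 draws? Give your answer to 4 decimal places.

16.0629

For each colour, P(seen in 39 draws) = 1 - (17/18)^39 = 0.89238.
By linearity of expectation, E[distinct seen] = 18·(1 - (17/18)^39) = 16.06290.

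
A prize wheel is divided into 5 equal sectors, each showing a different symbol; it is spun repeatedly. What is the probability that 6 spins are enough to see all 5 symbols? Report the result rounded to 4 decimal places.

0.1152

By inclusion–exclusion over which symbols are missing,
P(all seen) = Σ_{j=0}^{5} (-1)^j C(5,j)((5-j)/5)^6
= 1.00000 - 1.31072 + 0.46656 - 0.04096 + 0.00032 - 0.00000
= 0.11520.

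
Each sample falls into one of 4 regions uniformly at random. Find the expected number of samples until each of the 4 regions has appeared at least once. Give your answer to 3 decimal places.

8.333

After k distinct regions have appeared, the next sample gives a new one with probability (4-k)/4, so the expected wait for the (k+1)-th is 4/(4-k).
E[T] = 4/4 + 4/3 + 4/2 + 4/1 = 4·H_{4}.
H_{4} = 2.0833, so E[T] = 8.3333.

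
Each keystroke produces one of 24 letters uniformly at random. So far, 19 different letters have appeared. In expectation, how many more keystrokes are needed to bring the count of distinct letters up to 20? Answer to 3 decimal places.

From k distinct to k+1 distinct takes on average 24/(24-k) keystrokes.
Only the k = 19 term is needed: E = 24/5 = 4.8000.

4.800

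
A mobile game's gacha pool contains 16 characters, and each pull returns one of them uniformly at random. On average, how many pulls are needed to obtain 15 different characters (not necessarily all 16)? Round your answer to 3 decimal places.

38.092

Going from k to k+1 distinct takes a geometric number of pulls with mean 16/(16-k).
Sum over k = 0,...,14: E = 16/16 + 16/15 + 16/14 + ... + 16/3 + 16/2 = 38.0917.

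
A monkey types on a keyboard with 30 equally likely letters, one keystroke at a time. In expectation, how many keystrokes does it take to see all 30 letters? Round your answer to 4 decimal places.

119.8496

The wait to go from k to k+1 distinct letters is geometric with mean 30/(30-k).
E[T] = 30/30 + 30/29 + 30/28 + ... + 30/2 + 30/1 = 30·H_{30}.
H_{30} = 3.99499, so E[T] = 119.84961.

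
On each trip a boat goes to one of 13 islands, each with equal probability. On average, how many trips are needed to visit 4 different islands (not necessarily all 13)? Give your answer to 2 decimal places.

Going from k to k+1 distinct takes a geometric number of trips with mean 13/(13-k).
Sum over k = 0,...,3: E = 13/13 + 13/12 + 13/11 + 13/10 = 4.565.

4.57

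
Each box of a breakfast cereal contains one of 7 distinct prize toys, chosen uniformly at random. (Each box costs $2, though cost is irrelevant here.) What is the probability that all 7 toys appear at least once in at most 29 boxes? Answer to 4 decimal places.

0.9211

By inclusion–exclusion over which toys are missing,
P(all seen) = Σ_{j=0}^{7} (-1)^j C(7,j)((7-j)/7)^29
= 1.00000 - 0.08010 + 0.00121 - 0.00000 + 0.00000 - 0.00000 + 0.00000 - 0.00000
= 0.92111.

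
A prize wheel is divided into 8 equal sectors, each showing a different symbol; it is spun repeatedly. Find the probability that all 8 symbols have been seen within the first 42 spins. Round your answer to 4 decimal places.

0.9708

Let A_i be the event that symbol i is missing after 42 spins. By inclusion–exclusion on the A_i,
P(all seen) = Σ_{j=0}^{8} (-1)^j C(8,j)((8-j)/8)^42
= 1.00000 - 0.02934 + 0.00016 - 0.00000 + 0.00000 - 0.00000 + 0.00000 - 0.00000 + 0.00000
= 0.97082.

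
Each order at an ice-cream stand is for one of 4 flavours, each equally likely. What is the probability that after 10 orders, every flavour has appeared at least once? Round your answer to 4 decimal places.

0.7806

By inclusion–exclusion over which flavours are missing,
P(all seen) = Σ_{j=0}^{4} (-1)^j C(4,j)((4-j)/4)^10
= 1.00000 - 0.22525 + 0.00586 - 0.00000 + 0.00000
= 0.78060.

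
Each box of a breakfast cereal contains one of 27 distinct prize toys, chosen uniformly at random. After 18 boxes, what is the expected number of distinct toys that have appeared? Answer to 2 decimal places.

For each toy, P(seen in 18 boxes) = 1 - (26/27)^18 = 0.493.
By linearity of expectation, E[distinct seen] = 27·(1 - (26/27)^18) = 13.312.

13.31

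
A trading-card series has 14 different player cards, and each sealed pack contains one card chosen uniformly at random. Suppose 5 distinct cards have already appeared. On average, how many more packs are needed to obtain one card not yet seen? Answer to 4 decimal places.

1.5556

Each pack yields a new card with probability (14-5)/14 = 9/14, so the wait is geometric with mean 14/9.
E = 14/9 = 1.55556.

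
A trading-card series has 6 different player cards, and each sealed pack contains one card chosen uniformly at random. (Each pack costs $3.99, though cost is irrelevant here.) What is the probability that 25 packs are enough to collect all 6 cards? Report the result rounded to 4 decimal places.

0.9377

Let A_i be the event that card i is missing after 25 packs. By inclusion–exclusion on the A_i,
P(all seen) = Σ_{j=0}^{6} (-1)^j C(6,j)((6-j)/6)^25
= 1.00000 - 0.06290 + 0.00059 - 0.00000 + 0.00000 - 0.00000 + 0.00000
= 0.93770.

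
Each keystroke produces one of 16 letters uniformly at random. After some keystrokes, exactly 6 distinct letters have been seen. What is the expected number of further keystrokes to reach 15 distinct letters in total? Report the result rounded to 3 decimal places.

30.863

With k distinct letters already seen, the next new one takes an expected 16/(16-k) keystrokes.
Sum over k = 6,...,14: E = 16/10 + 16/9 + 16/8 + ... + 16/3 + 16/2 = 30.8635.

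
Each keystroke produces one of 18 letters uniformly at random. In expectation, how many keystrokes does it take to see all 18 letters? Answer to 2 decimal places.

62.91

After k distinct letters have appeared, the next keystroke gives a new one with probability (18-k)/18, so the expected wait for the (k+1)-th is 18/(18-k).
E[T] = 18/18 + 18/17 + 18/16 + ... + 18/2 + 18/1 = 18·H_{18}.
H_{18} = 3.495, so E[T] = 62.912.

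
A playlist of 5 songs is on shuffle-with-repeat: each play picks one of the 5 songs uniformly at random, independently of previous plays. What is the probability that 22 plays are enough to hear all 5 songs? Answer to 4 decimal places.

0.9632

Let A_i be the event that song i is missing after 22 plays. By inclusion–exclusion on the A_i,
P(all seen) = Σ_{j=0}^{5} (-1)^j C(5,j)((5-j)/5)^22
= 1.00000 - 0.03689 + 0.00013 - 0.00000 + 0.00000 - 0.00000
= 0.96324.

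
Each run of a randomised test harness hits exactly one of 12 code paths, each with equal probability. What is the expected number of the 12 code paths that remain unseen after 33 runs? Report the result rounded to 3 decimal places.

0.679

For each code path, P(unseen after 33) = (11/12)^33 = 0.0566.
By linearity of expectation, E[unseen] = 12·(11/12)^33 = 0.6795.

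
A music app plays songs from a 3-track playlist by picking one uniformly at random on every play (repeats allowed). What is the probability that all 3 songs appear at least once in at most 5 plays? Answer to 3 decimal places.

Let A_i be the event that song i is missing after 5 plays. By inclusion–exclusion on the A_i,
P(all seen) = Σ_{j=0}^{3} (-1)^j C(3,j)((3-j)/3)^5
= 1.0000 - 0.3951 + 0.0123 - 0.0000
= 0.6173.

0.617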